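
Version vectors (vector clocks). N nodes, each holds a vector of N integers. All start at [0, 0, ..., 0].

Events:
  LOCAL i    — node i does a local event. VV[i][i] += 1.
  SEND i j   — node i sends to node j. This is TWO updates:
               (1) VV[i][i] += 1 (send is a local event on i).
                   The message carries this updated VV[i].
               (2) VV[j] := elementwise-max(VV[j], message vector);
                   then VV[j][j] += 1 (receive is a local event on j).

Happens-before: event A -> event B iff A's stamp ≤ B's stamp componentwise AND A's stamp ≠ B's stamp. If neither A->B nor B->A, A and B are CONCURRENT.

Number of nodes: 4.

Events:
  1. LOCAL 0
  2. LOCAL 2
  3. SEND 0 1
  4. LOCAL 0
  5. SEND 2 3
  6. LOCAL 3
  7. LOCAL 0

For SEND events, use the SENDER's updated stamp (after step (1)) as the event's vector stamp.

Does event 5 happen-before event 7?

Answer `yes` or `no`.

Initial: VV[0]=[0, 0, 0, 0]
Initial: VV[1]=[0, 0, 0, 0]
Initial: VV[2]=[0, 0, 0, 0]
Initial: VV[3]=[0, 0, 0, 0]
Event 1: LOCAL 0: VV[0][0]++ -> VV[0]=[1, 0, 0, 0]
Event 2: LOCAL 2: VV[2][2]++ -> VV[2]=[0, 0, 1, 0]
Event 3: SEND 0->1: VV[0][0]++ -> VV[0]=[2, 0, 0, 0], msg_vec=[2, 0, 0, 0]; VV[1]=max(VV[1],msg_vec) then VV[1][1]++ -> VV[1]=[2, 1, 0, 0]
Event 4: LOCAL 0: VV[0][0]++ -> VV[0]=[3, 0, 0, 0]
Event 5: SEND 2->3: VV[2][2]++ -> VV[2]=[0, 0, 2, 0], msg_vec=[0, 0, 2, 0]; VV[3]=max(VV[3],msg_vec) then VV[3][3]++ -> VV[3]=[0, 0, 2, 1]
Event 6: LOCAL 3: VV[3][3]++ -> VV[3]=[0, 0, 2, 2]
Event 7: LOCAL 0: VV[0][0]++ -> VV[0]=[4, 0, 0, 0]
Event 5 stamp: [0, 0, 2, 0]
Event 7 stamp: [4, 0, 0, 0]
[0, 0, 2, 0] <= [4, 0, 0, 0]? False. Equal? False. Happens-before: False

Answer: no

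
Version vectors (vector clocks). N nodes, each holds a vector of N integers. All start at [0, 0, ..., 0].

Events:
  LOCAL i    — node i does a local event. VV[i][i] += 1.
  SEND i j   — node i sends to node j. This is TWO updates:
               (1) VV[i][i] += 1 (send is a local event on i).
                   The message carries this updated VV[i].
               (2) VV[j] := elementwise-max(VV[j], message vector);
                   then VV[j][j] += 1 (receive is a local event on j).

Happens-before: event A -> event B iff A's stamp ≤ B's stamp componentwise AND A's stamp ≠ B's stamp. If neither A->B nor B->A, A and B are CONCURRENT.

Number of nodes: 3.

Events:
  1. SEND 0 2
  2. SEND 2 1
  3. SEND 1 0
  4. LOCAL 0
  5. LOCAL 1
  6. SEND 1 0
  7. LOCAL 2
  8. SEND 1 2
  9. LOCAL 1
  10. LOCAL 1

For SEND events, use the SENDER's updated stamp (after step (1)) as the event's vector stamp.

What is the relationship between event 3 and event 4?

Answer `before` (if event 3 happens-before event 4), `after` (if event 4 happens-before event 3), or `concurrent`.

Answer: before

Derivation:
Initial: VV[0]=[0, 0, 0]
Initial: VV[1]=[0, 0, 0]
Initial: VV[2]=[0, 0, 0]
Event 1: SEND 0->2: VV[0][0]++ -> VV[0]=[1, 0, 0], msg_vec=[1, 0, 0]; VV[2]=max(VV[2],msg_vec) then VV[2][2]++ -> VV[2]=[1, 0, 1]
Event 2: SEND 2->1: VV[2][2]++ -> VV[2]=[1, 0, 2], msg_vec=[1, 0, 2]; VV[1]=max(VV[1],msg_vec) then VV[1][1]++ -> VV[1]=[1, 1, 2]
Event 3: SEND 1->0: VV[1][1]++ -> VV[1]=[1, 2, 2], msg_vec=[1, 2, 2]; VV[0]=max(VV[0],msg_vec) then VV[0][0]++ -> VV[0]=[2, 2, 2]
Event 4: LOCAL 0: VV[0][0]++ -> VV[0]=[3, 2, 2]
Event 5: LOCAL 1: VV[1][1]++ -> VV[1]=[1, 3, 2]
Event 6: SEND 1->0: VV[1][1]++ -> VV[1]=[1, 4, 2], msg_vec=[1, 4, 2]; VV[0]=max(VV[0],msg_vec) then VV[0][0]++ -> VV[0]=[4, 4, 2]
Event 7: LOCAL 2: VV[2][2]++ -> VV[2]=[1, 0, 3]
Event 8: SEND 1->2: VV[1][1]++ -> VV[1]=[1, 5, 2], msg_vec=[1, 5, 2]; VV[2]=max(VV[2],msg_vec) then VV[2][2]++ -> VV[2]=[1, 5, 4]
Event 9: LOCAL 1: VV[1][1]++ -> VV[1]=[1, 6, 2]
Event 10: LOCAL 1: VV[1][1]++ -> VV[1]=[1, 7, 2]
Event 3 stamp: [1, 2, 2]
Event 4 stamp: [3, 2, 2]
[1, 2, 2] <= [3, 2, 2]? True
[3, 2, 2] <= [1, 2, 2]? False
Relation: before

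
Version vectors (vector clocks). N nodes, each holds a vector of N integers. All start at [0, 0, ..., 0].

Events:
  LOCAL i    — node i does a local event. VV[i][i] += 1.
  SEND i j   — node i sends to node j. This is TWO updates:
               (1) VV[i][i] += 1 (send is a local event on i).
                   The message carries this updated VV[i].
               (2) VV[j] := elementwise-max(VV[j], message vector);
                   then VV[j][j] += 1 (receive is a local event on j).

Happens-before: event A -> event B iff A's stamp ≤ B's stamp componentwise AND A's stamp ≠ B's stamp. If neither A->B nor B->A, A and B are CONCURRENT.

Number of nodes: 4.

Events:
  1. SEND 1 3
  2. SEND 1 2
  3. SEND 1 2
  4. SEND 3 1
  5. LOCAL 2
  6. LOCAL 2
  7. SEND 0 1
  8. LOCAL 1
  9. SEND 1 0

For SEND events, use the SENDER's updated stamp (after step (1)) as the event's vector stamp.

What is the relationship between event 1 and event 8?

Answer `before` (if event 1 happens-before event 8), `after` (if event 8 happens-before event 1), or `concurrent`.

Answer: before

Derivation:
Initial: VV[0]=[0, 0, 0, 0]
Initial: VV[1]=[0, 0, 0, 0]
Initial: VV[2]=[0, 0, 0, 0]
Initial: VV[3]=[0, 0, 0, 0]
Event 1: SEND 1->3: VV[1][1]++ -> VV[1]=[0, 1, 0, 0], msg_vec=[0, 1, 0, 0]; VV[3]=max(VV[3],msg_vec) then VV[3][3]++ -> VV[3]=[0, 1, 0, 1]
Event 2: SEND 1->2: VV[1][1]++ -> VV[1]=[0, 2, 0, 0], msg_vec=[0, 2, 0, 0]; VV[2]=max(VV[2],msg_vec) then VV[2][2]++ -> VV[2]=[0, 2, 1, 0]
Event 3: SEND 1->2: VV[1][1]++ -> VV[1]=[0, 3, 0, 0], msg_vec=[0, 3, 0, 0]; VV[2]=max(VV[2],msg_vec) then VV[2][2]++ -> VV[2]=[0, 3, 2, 0]
Event 4: SEND 3->1: VV[3][3]++ -> VV[3]=[0, 1, 0, 2], msg_vec=[0, 1, 0, 2]; VV[1]=max(VV[1],msg_vec) then VV[1][1]++ -> VV[1]=[0, 4, 0, 2]
Event 5: LOCAL 2: VV[2][2]++ -> VV[2]=[0, 3, 3, 0]
Event 6: LOCAL 2: VV[2][2]++ -> VV[2]=[0, 3, 4, 0]
Event 7: SEND 0->1: VV[0][0]++ -> VV[0]=[1, 0, 0, 0], msg_vec=[1, 0, 0, 0]; VV[1]=max(VV[1],msg_vec) then VV[1][1]++ -> VV[1]=[1, 5, 0, 2]
Event 8: LOCAL 1: VV[1][1]++ -> VV[1]=[1, 6, 0, 2]
Event 9: SEND 1->0: VV[1][1]++ -> VV[1]=[1, 7, 0, 2], msg_vec=[1, 7, 0, 2]; VV[0]=max(VV[0],msg_vec) then VV[0][0]++ -> VV[0]=[2, 7, 0, 2]
Event 1 stamp: [0, 1, 0, 0]
Event 8 stamp: [1, 6, 0, 2]
[0, 1, 0, 0] <= [1, 6, 0, 2]? True
[1, 6, 0, 2] <= [0, 1, 0, 0]? False
Relation: before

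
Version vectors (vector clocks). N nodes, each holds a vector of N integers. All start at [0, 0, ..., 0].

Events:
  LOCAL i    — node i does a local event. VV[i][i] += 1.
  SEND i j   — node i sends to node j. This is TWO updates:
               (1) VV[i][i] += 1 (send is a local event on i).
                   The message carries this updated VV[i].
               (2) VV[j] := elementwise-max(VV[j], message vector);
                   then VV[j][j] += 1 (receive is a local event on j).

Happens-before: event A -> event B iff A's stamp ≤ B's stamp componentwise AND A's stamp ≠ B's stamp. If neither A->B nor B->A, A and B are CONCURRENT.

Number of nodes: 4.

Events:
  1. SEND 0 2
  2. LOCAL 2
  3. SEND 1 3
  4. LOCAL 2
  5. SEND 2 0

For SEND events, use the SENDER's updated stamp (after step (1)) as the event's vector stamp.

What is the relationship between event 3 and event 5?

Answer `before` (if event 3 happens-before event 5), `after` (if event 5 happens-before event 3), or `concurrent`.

Answer: concurrent

Derivation:
Initial: VV[0]=[0, 0, 0, 0]
Initial: VV[1]=[0, 0, 0, 0]
Initial: VV[2]=[0, 0, 0, 0]
Initial: VV[3]=[0, 0, 0, 0]
Event 1: SEND 0->2: VV[0][0]++ -> VV[0]=[1, 0, 0, 0], msg_vec=[1, 0, 0, 0]; VV[2]=max(VV[2],msg_vec) then VV[2][2]++ -> VV[2]=[1, 0, 1, 0]
Event 2: LOCAL 2: VV[2][2]++ -> VV[2]=[1, 0, 2, 0]
Event 3: SEND 1->3: VV[1][1]++ -> VV[1]=[0, 1, 0, 0], msg_vec=[0, 1, 0, 0]; VV[3]=max(VV[3],msg_vec) then VV[3][3]++ -> VV[3]=[0, 1, 0, 1]
Event 4: LOCAL 2: VV[2][2]++ -> VV[2]=[1, 0, 3, 0]
Event 5: SEND 2->0: VV[2][2]++ -> VV[2]=[1, 0, 4, 0], msg_vec=[1, 0, 4, 0]; VV[0]=max(VV[0],msg_vec) then VV[0][0]++ -> VV[0]=[2, 0, 4, 0]
Event 3 stamp: [0, 1, 0, 0]
Event 5 stamp: [1, 0, 4, 0]
[0, 1, 0, 0] <= [1, 0, 4, 0]? False
[1, 0, 4, 0] <= [0, 1, 0, 0]? False
Relation: concurrent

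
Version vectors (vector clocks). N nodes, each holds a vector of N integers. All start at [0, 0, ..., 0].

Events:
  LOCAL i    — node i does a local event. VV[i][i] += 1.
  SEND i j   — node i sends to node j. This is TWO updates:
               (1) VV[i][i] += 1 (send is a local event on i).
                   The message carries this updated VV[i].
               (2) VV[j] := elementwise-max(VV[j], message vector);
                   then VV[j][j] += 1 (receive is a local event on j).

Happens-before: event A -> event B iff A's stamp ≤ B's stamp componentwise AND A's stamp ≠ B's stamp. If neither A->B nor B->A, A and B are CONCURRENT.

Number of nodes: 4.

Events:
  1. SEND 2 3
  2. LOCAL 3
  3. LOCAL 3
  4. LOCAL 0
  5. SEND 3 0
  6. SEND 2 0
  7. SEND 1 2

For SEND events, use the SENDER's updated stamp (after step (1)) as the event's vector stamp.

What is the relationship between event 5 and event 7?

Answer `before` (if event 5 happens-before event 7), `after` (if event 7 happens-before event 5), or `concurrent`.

Initial: VV[0]=[0, 0, 0, 0]
Initial: VV[1]=[0, 0, 0, 0]
Initial: VV[2]=[0, 0, 0, 0]
Initial: VV[3]=[0, 0, 0, 0]
Event 1: SEND 2->3: VV[2][2]++ -> VV[2]=[0, 0, 1, 0], msg_vec=[0, 0, 1, 0]; VV[3]=max(VV[3],msg_vec) then VV[3][3]++ -> VV[3]=[0, 0, 1, 1]
Event 2: LOCAL 3: VV[3][3]++ -> VV[3]=[0, 0, 1, 2]
Event 3: LOCAL 3: VV[3][3]++ -> VV[3]=[0, 0, 1, 3]
Event 4: LOCAL 0: VV[0][0]++ -> VV[0]=[1, 0, 0, 0]
Event 5: SEND 3->0: VV[3][3]++ -> VV[3]=[0, 0, 1, 4], msg_vec=[0, 0, 1, 4]; VV[0]=max(VV[0],msg_vec) then VV[0][0]++ -> VV[0]=[2, 0, 1, 4]
Event 6: SEND 2->0: VV[2][2]++ -> VV[2]=[0, 0, 2, 0], msg_vec=[0, 0, 2, 0]; VV[0]=max(VV[0],msg_vec) then VV[0][0]++ -> VV[0]=[3, 0, 2, 4]
Event 7: SEND 1->2: VV[1][1]++ -> VV[1]=[0, 1, 0, 0], msg_vec=[0, 1, 0, 0]; VV[2]=max(VV[2],msg_vec) then VV[2][2]++ -> VV[2]=[0, 1, 3, 0]
Event 5 stamp: [0, 0, 1, 4]
Event 7 stamp: [0, 1, 0, 0]
[0, 0, 1, 4] <= [0, 1, 0, 0]? False
[0, 1, 0, 0] <= [0, 0, 1, 4]? False
Relation: concurrent

Answer: concurrent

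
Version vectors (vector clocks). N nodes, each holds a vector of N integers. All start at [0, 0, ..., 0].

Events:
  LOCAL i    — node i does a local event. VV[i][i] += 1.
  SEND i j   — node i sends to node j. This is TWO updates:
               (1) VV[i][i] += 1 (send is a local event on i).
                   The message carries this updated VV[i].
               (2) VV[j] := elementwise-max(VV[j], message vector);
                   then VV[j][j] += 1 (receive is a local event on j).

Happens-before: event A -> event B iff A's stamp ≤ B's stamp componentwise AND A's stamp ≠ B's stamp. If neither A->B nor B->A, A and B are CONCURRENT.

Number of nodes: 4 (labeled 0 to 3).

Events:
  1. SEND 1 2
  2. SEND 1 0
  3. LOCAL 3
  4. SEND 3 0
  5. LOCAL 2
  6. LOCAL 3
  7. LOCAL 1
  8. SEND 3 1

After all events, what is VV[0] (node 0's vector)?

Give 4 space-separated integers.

Answer: 2 2 0 2

Derivation:
Initial: VV[0]=[0, 0, 0, 0]
Initial: VV[1]=[0, 0, 0, 0]
Initial: VV[2]=[0, 0, 0, 0]
Initial: VV[3]=[0, 0, 0, 0]
Event 1: SEND 1->2: VV[1][1]++ -> VV[1]=[0, 1, 0, 0], msg_vec=[0, 1, 0, 0]; VV[2]=max(VV[2],msg_vec) then VV[2][2]++ -> VV[2]=[0, 1, 1, 0]
Event 2: SEND 1->0: VV[1][1]++ -> VV[1]=[0, 2, 0, 0], msg_vec=[0, 2, 0, 0]; VV[0]=max(VV[0],msg_vec) then VV[0][0]++ -> VV[0]=[1, 2, 0, 0]
Event 3: LOCAL 3: VV[3][3]++ -> VV[3]=[0, 0, 0, 1]
Event 4: SEND 3->0: VV[3][3]++ -> VV[3]=[0, 0, 0, 2], msg_vec=[0, 0, 0, 2]; VV[0]=max(VV[0],msg_vec) then VV[0][0]++ -> VV[0]=[2, 2, 0, 2]
Event 5: LOCAL 2: VV[2][2]++ -> VV[2]=[0, 1, 2, 0]
Event 6: LOCAL 3: VV[3][3]++ -> VV[3]=[0, 0, 0, 3]
Event 7: LOCAL 1: VV[1][1]++ -> VV[1]=[0, 3, 0, 0]
Event 8: SEND 3->1: VV[3][3]++ -> VV[3]=[0, 0, 0, 4], msg_vec=[0, 0, 0, 4]; VV[1]=max(VV[1],msg_vec) then VV[1][1]++ -> VV[1]=[0, 4, 0, 4]
Final vectors: VV[0]=[2, 2, 0, 2]; VV[1]=[0, 4, 0, 4]; VV[2]=[0, 1, 2, 0]; VV[3]=[0, 0, 0, 4]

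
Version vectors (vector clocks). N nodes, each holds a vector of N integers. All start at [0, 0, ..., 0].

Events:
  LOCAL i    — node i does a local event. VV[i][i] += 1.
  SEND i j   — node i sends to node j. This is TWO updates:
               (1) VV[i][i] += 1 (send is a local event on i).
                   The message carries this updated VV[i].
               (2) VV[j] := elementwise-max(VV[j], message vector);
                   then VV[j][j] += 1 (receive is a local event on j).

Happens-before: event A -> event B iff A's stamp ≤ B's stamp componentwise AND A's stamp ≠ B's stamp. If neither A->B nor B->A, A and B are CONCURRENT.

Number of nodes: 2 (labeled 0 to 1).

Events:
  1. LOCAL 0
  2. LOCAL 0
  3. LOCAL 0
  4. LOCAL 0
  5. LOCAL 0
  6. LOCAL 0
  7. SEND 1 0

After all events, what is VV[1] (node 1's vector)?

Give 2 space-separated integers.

Answer: 0 1

Derivation:
Initial: VV[0]=[0, 0]
Initial: VV[1]=[0, 0]
Event 1: LOCAL 0: VV[0][0]++ -> VV[0]=[1, 0]
Event 2: LOCAL 0: VV[0][0]++ -> VV[0]=[2, 0]
Event 3: LOCAL 0: VV[0][0]++ -> VV[0]=[3, 0]
Event 4: LOCAL 0: VV[0][0]++ -> VV[0]=[4, 0]
Event 5: LOCAL 0: VV[0][0]++ -> VV[0]=[5, 0]
Event 6: LOCAL 0: VV[0][0]++ -> VV[0]=[6, 0]
Event 7: SEND 1->0: VV[1][1]++ -> VV[1]=[0, 1], msg_vec=[0, 1]; VV[0]=max(VV[0],msg_vec) then VV[0][0]++ -> VV[0]=[7, 1]
Final vectors: VV[0]=[7, 1]; VV[1]=[0, 1]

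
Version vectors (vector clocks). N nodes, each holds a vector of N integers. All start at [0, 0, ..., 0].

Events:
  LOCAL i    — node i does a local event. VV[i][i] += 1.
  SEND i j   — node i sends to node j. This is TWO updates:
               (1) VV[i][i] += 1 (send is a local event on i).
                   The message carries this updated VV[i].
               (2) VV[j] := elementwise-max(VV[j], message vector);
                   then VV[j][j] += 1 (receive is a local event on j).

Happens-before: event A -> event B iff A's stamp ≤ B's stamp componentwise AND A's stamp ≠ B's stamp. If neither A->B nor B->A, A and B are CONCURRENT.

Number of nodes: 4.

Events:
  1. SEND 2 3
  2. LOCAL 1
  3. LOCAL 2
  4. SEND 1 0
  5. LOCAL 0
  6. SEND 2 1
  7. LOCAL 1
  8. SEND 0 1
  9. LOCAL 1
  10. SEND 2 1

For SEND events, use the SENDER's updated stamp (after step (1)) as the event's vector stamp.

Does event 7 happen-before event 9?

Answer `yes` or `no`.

Answer: yes

Derivation:
Initial: VV[0]=[0, 0, 0, 0]
Initial: VV[1]=[0, 0, 0, 0]
Initial: VV[2]=[0, 0, 0, 0]
Initial: VV[3]=[0, 0, 0, 0]
Event 1: SEND 2->3: VV[2][2]++ -> VV[2]=[0, 0, 1, 0], msg_vec=[0, 0, 1, 0]; VV[3]=max(VV[3],msg_vec) then VV[3][3]++ -> VV[3]=[0, 0, 1, 1]
Event 2: LOCAL 1: VV[1][1]++ -> VV[1]=[0, 1, 0, 0]
Event 3: LOCAL 2: VV[2][2]++ -> VV[2]=[0, 0, 2, 0]
Event 4: SEND 1->0: VV[1][1]++ -> VV[1]=[0, 2, 0, 0], msg_vec=[0, 2, 0, 0]; VV[0]=max(VV[0],msg_vec) then VV[0][0]++ -> VV[0]=[1, 2, 0, 0]
Event 5: LOCAL 0: VV[0][0]++ -> VV[0]=[2, 2, 0, 0]
Event 6: SEND 2->1: VV[2][2]++ -> VV[2]=[0, 0, 3, 0], msg_vec=[0, 0, 3, 0]; VV[1]=max(VV[1],msg_vec) then VV[1][1]++ -> VV[1]=[0, 3, 3, 0]
Event 7: LOCAL 1: VV[1][1]++ -> VV[1]=[0, 4, 3, 0]
Event 8: SEND 0->1: VV[0][0]++ -> VV[0]=[3, 2, 0, 0], msg_vec=[3, 2, 0, 0]; VV[1]=max(VV[1],msg_vec) then VV[1][1]++ -> VV[1]=[3, 5, 3, 0]
Event 9: LOCAL 1: VV[1][1]++ -> VV[1]=[3, 6, 3, 0]
Event 10: SEND 2->1: VV[2][2]++ -> VV[2]=[0, 0, 4, 0], msg_vec=[0, 0, 4, 0]; VV[1]=max(VV[1],msg_vec) then VV[1][1]++ -> VV[1]=[3, 7, 4, 0]
Event 7 stamp: [0, 4, 3, 0]
Event 9 stamp: [3, 6, 3, 0]
[0, 4, 3, 0] <= [3, 6, 3, 0]? True. Equal? False. Happens-before: True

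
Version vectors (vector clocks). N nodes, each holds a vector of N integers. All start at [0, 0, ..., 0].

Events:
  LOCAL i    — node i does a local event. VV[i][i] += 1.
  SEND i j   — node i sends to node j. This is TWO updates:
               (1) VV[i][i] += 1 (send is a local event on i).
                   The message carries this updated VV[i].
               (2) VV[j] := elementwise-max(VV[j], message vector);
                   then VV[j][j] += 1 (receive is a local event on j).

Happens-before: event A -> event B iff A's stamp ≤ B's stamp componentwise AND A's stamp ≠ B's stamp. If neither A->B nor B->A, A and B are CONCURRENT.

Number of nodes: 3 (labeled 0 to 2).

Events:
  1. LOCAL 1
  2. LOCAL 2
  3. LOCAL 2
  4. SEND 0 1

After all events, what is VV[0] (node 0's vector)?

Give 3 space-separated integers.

Answer: 1 0 0

Derivation:
Initial: VV[0]=[0, 0, 0]
Initial: VV[1]=[0, 0, 0]
Initial: VV[2]=[0, 0, 0]
Event 1: LOCAL 1: VV[1][1]++ -> VV[1]=[0, 1, 0]
Event 2: LOCAL 2: VV[2][2]++ -> VV[2]=[0, 0, 1]
Event 3: LOCAL 2: VV[2][2]++ -> VV[2]=[0, 0, 2]
Event 4: SEND 0->1: VV[0][0]++ -> VV[0]=[1, 0, 0], msg_vec=[1, 0, 0]; VV[1]=max(VV[1],msg_vec) then VV[1][1]++ -> VV[1]=[1, 2, 0]
Final vectors: VV[0]=[1, 0, 0]; VV[1]=[1, 2, 0]; VV[2]=[0, 0, 2]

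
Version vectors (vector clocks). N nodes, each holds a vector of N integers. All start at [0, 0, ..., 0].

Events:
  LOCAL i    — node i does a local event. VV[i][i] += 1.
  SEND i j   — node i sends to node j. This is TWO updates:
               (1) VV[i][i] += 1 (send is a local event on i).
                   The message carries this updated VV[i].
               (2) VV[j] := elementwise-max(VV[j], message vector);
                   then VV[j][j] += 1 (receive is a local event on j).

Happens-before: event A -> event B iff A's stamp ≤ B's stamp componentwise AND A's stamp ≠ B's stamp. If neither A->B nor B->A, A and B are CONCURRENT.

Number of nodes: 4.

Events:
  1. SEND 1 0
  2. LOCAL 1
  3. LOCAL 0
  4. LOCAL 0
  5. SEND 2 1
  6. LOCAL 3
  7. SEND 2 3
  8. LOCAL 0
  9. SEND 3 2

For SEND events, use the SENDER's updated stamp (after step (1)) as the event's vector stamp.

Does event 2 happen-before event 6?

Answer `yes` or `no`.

Initial: VV[0]=[0, 0, 0, 0]
Initial: VV[1]=[0, 0, 0, 0]
Initial: VV[2]=[0, 0, 0, 0]
Initial: VV[3]=[0, 0, 0, 0]
Event 1: SEND 1->0: VV[1][1]++ -> VV[1]=[0, 1, 0, 0], msg_vec=[0, 1, 0, 0]; VV[0]=max(VV[0],msg_vec) then VV[0][0]++ -> VV[0]=[1, 1, 0, 0]
Event 2: LOCAL 1: VV[1][1]++ -> VV[1]=[0, 2, 0, 0]
Event 3: LOCAL 0: VV[0][0]++ -> VV[0]=[2, 1, 0, 0]
Event 4: LOCAL 0: VV[0][0]++ -> VV[0]=[3, 1, 0, 0]
Event 5: SEND 2->1: VV[2][2]++ -> VV[2]=[0, 0, 1, 0], msg_vec=[0, 0, 1, 0]; VV[1]=max(VV[1],msg_vec) then VV[1][1]++ -> VV[1]=[0, 3, 1, 0]
Event 6: LOCAL 3: VV[3][3]++ -> VV[3]=[0, 0, 0, 1]
Event 7: SEND 2->3: VV[2][2]++ -> VV[2]=[0, 0, 2, 0], msg_vec=[0, 0, 2, 0]; VV[3]=max(VV[3],msg_vec) then VV[3][3]++ -> VV[3]=[0, 0, 2, 2]
Event 8: LOCAL 0: VV[0][0]++ -> VV[0]=[4, 1, 0, 0]
Event 9: SEND 3->2: VV[3][3]++ -> VV[3]=[0, 0, 2, 3], msg_vec=[0, 0, 2, 3]; VV[2]=max(VV[2],msg_vec) then VV[2][2]++ -> VV[2]=[0, 0, 3, 3]
Event 2 stamp: [0, 2, 0, 0]
Event 6 stamp: [0, 0, 0, 1]
[0, 2, 0, 0] <= [0, 0, 0, 1]? False. Equal? False. Happens-before: False

Answer: no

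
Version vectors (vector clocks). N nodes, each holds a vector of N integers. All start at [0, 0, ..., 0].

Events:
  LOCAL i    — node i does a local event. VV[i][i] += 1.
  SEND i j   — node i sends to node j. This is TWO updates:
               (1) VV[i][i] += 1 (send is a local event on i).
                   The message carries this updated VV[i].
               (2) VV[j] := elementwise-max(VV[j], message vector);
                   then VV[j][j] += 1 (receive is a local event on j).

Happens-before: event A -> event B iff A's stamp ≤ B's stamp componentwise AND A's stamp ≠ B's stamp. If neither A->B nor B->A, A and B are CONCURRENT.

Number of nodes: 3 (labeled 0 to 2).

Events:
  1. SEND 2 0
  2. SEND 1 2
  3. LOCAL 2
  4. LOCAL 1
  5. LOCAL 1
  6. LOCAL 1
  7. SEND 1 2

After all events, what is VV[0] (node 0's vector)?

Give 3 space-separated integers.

Initial: VV[0]=[0, 0, 0]
Initial: VV[1]=[0, 0, 0]
Initial: VV[2]=[0, 0, 0]
Event 1: SEND 2->0: VV[2][2]++ -> VV[2]=[0, 0, 1], msg_vec=[0, 0, 1]; VV[0]=max(VV[0],msg_vec) then VV[0][0]++ -> VV[0]=[1, 0, 1]
Event 2: SEND 1->2: VV[1][1]++ -> VV[1]=[0, 1, 0], msg_vec=[0, 1, 0]; VV[2]=max(VV[2],msg_vec) then VV[2][2]++ -> VV[2]=[0, 1, 2]
Event 3: LOCAL 2: VV[2][2]++ -> VV[2]=[0, 1, 3]
Event 4: LOCAL 1: VV[1][1]++ -> VV[1]=[0, 2, 0]
Event 5: LOCAL 1: VV[1][1]++ -> VV[1]=[0, 3, 0]
Event 6: LOCAL 1: VV[1][1]++ -> VV[1]=[0, 4, 0]
Event 7: SEND 1->2: VV[1][1]++ -> VV[1]=[0, 5, 0], msg_vec=[0, 5, 0]; VV[2]=max(VV[2],msg_vec) then VV[2][2]++ -> VV[2]=[0, 5, 4]
Final vectors: VV[0]=[1, 0, 1]; VV[1]=[0, 5, 0]; VV[2]=[0, 5, 4]

Answer: 1 0 1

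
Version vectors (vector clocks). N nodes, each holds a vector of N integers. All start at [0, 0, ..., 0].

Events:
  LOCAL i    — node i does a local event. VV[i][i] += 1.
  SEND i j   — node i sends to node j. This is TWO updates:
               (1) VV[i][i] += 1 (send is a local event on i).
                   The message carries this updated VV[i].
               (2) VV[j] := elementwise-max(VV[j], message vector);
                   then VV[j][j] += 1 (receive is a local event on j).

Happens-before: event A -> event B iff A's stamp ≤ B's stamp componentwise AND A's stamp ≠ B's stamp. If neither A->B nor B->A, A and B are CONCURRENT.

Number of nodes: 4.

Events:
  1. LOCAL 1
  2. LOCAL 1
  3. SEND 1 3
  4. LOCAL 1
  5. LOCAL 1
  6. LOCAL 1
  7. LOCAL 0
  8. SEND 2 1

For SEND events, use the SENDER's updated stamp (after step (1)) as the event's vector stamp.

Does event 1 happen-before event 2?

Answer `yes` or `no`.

Initial: VV[0]=[0, 0, 0, 0]
Initial: VV[1]=[0, 0, 0, 0]
Initial: VV[2]=[0, 0, 0, 0]
Initial: VV[3]=[0, 0, 0, 0]
Event 1: LOCAL 1: VV[1][1]++ -> VV[1]=[0, 1, 0, 0]
Event 2: LOCAL 1: VV[1][1]++ -> VV[1]=[0, 2, 0, 0]
Event 3: SEND 1->3: VV[1][1]++ -> VV[1]=[0, 3, 0, 0], msg_vec=[0, 3, 0, 0]; VV[3]=max(VV[3],msg_vec) then VV[3][3]++ -> VV[3]=[0, 3, 0, 1]
Event 4: LOCAL 1: VV[1][1]++ -> VV[1]=[0, 4, 0, 0]
Event 5: LOCAL 1: VV[1][1]++ -> VV[1]=[0, 5, 0, 0]
Event 6: LOCAL 1: VV[1][1]++ -> VV[1]=[0, 6, 0, 0]
Event 7: LOCAL 0: VV[0][0]++ -> VV[0]=[1, 0, 0, 0]
Event 8: SEND 2->1: VV[2][2]++ -> VV[2]=[0, 0, 1, 0], msg_vec=[0, 0, 1, 0]; VV[1]=max(VV[1],msg_vec) then VV[1][1]++ -> VV[1]=[0, 7, 1, 0]
Event 1 stamp: [0, 1, 0, 0]
Event 2 stamp: [0, 2, 0, 0]
[0, 1, 0, 0] <= [0, 2, 0, 0]? True. Equal? False. Happens-before: True

Answer: yes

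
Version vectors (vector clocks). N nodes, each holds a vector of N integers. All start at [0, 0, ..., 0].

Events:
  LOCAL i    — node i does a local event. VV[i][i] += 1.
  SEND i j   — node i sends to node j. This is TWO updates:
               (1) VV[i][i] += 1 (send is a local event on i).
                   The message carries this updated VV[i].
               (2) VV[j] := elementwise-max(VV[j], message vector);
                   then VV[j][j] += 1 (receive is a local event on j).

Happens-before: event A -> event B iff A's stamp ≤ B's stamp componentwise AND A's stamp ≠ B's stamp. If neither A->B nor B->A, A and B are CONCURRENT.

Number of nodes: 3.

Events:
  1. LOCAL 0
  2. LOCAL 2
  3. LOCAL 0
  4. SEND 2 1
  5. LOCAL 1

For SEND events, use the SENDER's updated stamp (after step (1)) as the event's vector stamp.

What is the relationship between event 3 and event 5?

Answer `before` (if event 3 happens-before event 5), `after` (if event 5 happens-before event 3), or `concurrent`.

Initial: VV[0]=[0, 0, 0]
Initial: VV[1]=[0, 0, 0]
Initial: VV[2]=[0, 0, 0]
Event 1: LOCAL 0: VV[0][0]++ -> VV[0]=[1, 0, 0]
Event 2: LOCAL 2: VV[2][2]++ -> VV[2]=[0, 0, 1]
Event 3: LOCAL 0: VV[0][0]++ -> VV[0]=[2, 0, 0]
Event 4: SEND 2->1: VV[2][2]++ -> VV[2]=[0, 0, 2], msg_vec=[0, 0, 2]; VV[1]=max(VV[1],msg_vec) then VV[1][1]++ -> VV[1]=[0, 1, 2]
Event 5: LOCAL 1: VV[1][1]++ -> VV[1]=[0, 2, 2]
Event 3 stamp: [2, 0, 0]
Event 5 stamp: [0, 2, 2]
[2, 0, 0] <= [0, 2, 2]? False
[0, 2, 2] <= [2, 0, 0]? False
Relation: concurrent

Answer: concurrent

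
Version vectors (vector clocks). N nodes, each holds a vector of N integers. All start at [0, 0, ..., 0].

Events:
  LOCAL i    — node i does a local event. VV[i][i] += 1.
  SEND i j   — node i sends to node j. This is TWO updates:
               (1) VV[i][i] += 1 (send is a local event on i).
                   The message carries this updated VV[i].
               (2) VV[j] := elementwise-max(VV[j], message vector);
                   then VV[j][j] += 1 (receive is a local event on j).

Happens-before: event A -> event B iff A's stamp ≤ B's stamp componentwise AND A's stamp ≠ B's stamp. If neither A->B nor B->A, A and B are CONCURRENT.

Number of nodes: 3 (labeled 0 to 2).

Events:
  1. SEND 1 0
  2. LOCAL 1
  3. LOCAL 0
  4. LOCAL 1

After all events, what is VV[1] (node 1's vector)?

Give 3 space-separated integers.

Answer: 0 3 0

Derivation:
Initial: VV[0]=[0, 0, 0]
Initial: VV[1]=[0, 0, 0]
Initial: VV[2]=[0, 0, 0]
Event 1: SEND 1->0: VV[1][1]++ -> VV[1]=[0, 1, 0], msg_vec=[0, 1, 0]; VV[0]=max(VV[0],msg_vec) then VV[0][0]++ -> VV[0]=[1, 1, 0]
Event 2: LOCAL 1: VV[1][1]++ -> VV[1]=[0, 2, 0]
Event 3: LOCAL 0: VV[0][0]++ -> VV[0]=[2, 1, 0]
Event 4: LOCAL 1: VV[1][1]++ -> VV[1]=[0, 3, 0]
Final vectors: VV[0]=[2, 1, 0]; VV[1]=[0, 3, 0]; VV[2]=[0, 0, 0]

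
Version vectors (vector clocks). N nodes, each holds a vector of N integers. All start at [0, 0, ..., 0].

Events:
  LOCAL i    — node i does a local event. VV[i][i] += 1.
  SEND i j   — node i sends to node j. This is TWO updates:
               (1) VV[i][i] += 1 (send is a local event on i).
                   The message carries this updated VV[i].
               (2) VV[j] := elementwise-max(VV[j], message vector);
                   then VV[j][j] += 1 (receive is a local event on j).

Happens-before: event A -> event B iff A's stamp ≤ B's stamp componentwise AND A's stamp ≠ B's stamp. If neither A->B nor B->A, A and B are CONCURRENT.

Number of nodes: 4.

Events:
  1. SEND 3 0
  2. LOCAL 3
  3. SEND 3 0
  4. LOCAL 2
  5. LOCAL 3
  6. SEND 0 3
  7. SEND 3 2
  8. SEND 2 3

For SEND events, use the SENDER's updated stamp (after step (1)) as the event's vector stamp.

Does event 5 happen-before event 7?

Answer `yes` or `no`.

Answer: yes

Derivation:
Initial: VV[0]=[0, 0, 0, 0]
Initial: VV[1]=[0, 0, 0, 0]
Initial: VV[2]=[0, 0, 0, 0]
Initial: VV[3]=[0, 0, 0, 0]
Event 1: SEND 3->0: VV[3][3]++ -> VV[3]=[0, 0, 0, 1], msg_vec=[0, 0, 0, 1]; VV[0]=max(VV[0],msg_vec) then VV[0][0]++ -> VV[0]=[1, 0, 0, 1]
Event 2: LOCAL 3: VV[3][3]++ -> VV[3]=[0, 0, 0, 2]
Event 3: SEND 3->0: VV[3][3]++ -> VV[3]=[0, 0, 0, 3], msg_vec=[0, 0, 0, 3]; VV[0]=max(VV[0],msg_vec) then VV[0][0]++ -> VV[0]=[2, 0, 0, 3]
Event 4: LOCAL 2: VV[2][2]++ -> VV[2]=[0, 0, 1, 0]
Event 5: LOCAL 3: VV[3][3]++ -> VV[3]=[0, 0, 0, 4]
Event 6: SEND 0->3: VV[0][0]++ -> VV[0]=[3, 0, 0, 3], msg_vec=[3, 0, 0, 3]; VV[3]=max(VV[3],msg_vec) then VV[3][3]++ -> VV[3]=[3, 0, 0, 5]
Event 7: SEND 3->2: VV[3][3]++ -> VV[3]=[3, 0, 0, 6], msg_vec=[3, 0, 0, 6]; VV[2]=max(VV[2],msg_vec) then VV[2][2]++ -> VV[2]=[3, 0, 2, 6]
Event 8: SEND 2->3: VV[2][2]++ -> VV[2]=[3, 0, 3, 6], msg_vec=[3, 0, 3, 6]; VV[3]=max(VV[3],msg_vec) then VV[3][3]++ -> VV[3]=[3, 0, 3, 7]
Event 5 stamp: [0, 0, 0, 4]
Event 7 stamp: [3, 0, 0, 6]
[0, 0, 0, 4] <= [3, 0, 0, 6]? True. Equal? False. Happens-before: True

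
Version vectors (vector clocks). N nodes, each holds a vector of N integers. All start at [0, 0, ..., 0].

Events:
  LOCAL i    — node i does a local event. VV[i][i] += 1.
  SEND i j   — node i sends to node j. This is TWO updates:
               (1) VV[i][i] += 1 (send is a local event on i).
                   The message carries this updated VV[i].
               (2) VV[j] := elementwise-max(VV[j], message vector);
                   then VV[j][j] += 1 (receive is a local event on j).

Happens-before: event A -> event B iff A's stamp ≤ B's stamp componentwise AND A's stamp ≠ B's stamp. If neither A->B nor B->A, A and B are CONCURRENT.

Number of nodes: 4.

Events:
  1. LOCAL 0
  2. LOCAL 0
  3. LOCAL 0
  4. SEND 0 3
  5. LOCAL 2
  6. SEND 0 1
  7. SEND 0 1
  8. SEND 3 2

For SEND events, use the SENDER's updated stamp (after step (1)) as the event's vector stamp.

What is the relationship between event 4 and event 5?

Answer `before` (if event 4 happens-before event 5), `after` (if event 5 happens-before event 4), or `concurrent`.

Initial: VV[0]=[0, 0, 0, 0]
Initial: VV[1]=[0, 0, 0, 0]
Initial: VV[2]=[0, 0, 0, 0]
Initial: VV[3]=[0, 0, 0, 0]
Event 1: LOCAL 0: VV[0][0]++ -> VV[0]=[1, 0, 0, 0]
Event 2: LOCAL 0: VV[0][0]++ -> VV[0]=[2, 0, 0, 0]
Event 3: LOCAL 0: VV[0][0]++ -> VV[0]=[3, 0, 0, 0]
Event 4: SEND 0->3: VV[0][0]++ -> VV[0]=[4, 0, 0, 0], msg_vec=[4, 0, 0, 0]; VV[3]=max(VV[3],msg_vec) then VV[3][3]++ -> VV[3]=[4, 0, 0, 1]
Event 5: LOCAL 2: VV[2][2]++ -> VV[2]=[0, 0, 1, 0]
Event 6: SEND 0->1: VV[0][0]++ -> VV[0]=[5, 0, 0, 0], msg_vec=[5, 0, 0, 0]; VV[1]=max(VV[1],msg_vec) then VV[1][1]++ -> VV[1]=[5, 1, 0, 0]
Event 7: SEND 0->1: VV[0][0]++ -> VV[0]=[6, 0, 0, 0], msg_vec=[6, 0, 0, 0]; VV[1]=max(VV[1],msg_vec) then VV[1][1]++ -> VV[1]=[6, 2, 0, 0]
Event 8: SEND 3->2: VV[3][3]++ -> VV[3]=[4, 0, 0, 2], msg_vec=[4, 0, 0, 2]; VV[2]=max(VV[2],msg_vec) then VV[2][2]++ -> VV[2]=[4, 0, 2, 2]
Event 4 stamp: [4, 0, 0, 0]
Event 5 stamp: [0, 0, 1, 0]
[4, 0, 0, 0] <= [0, 0, 1, 0]? False
[0, 0, 1, 0] <= [4, 0, 0, 0]? False
Relation: concurrent

Answer: concurrent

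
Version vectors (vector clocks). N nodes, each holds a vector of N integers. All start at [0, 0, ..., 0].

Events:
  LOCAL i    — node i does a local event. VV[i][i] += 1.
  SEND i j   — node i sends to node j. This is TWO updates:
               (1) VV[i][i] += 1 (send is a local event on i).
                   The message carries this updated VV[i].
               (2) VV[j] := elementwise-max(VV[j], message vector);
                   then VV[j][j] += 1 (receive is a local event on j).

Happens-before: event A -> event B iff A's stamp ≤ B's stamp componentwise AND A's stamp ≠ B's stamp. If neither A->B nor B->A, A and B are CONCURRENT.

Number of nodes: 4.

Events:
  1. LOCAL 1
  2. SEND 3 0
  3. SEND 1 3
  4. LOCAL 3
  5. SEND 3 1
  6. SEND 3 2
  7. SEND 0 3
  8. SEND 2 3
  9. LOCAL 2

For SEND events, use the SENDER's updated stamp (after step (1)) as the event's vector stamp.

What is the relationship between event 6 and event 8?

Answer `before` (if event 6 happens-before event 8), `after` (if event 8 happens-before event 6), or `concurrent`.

Answer: before

Derivation:
Initial: VV[0]=[0, 0, 0, 0]
Initial: VV[1]=[0, 0, 0, 0]
Initial: VV[2]=[0, 0, 0, 0]
Initial: VV[3]=[0, 0, 0, 0]
Event 1: LOCAL 1: VV[1][1]++ -> VV[1]=[0, 1, 0, 0]
Event 2: SEND 3->0: VV[3][3]++ -> VV[3]=[0, 0, 0, 1], msg_vec=[0, 0, 0, 1]; VV[0]=max(VV[0],msg_vec) then VV[0][0]++ -> VV[0]=[1, 0, 0, 1]
Event 3: SEND 1->3: VV[1][1]++ -> VV[1]=[0, 2, 0, 0], msg_vec=[0, 2, 0, 0]; VV[3]=max(VV[3],msg_vec) then VV[3][3]++ -> VV[3]=[0, 2, 0, 2]
Event 4: LOCAL 3: VV[3][3]++ -> VV[3]=[0, 2, 0, 3]
Event 5: SEND 3->1: VV[3][3]++ -> VV[3]=[0, 2, 0, 4], msg_vec=[0, 2, 0, 4]; VV[1]=max(VV[1],msg_vec) then VV[1][1]++ -> VV[1]=[0, 3, 0, 4]
Event 6: SEND 3->2: VV[3][3]++ -> VV[3]=[0, 2, 0, 5], msg_vec=[0, 2, 0, 5]; VV[2]=max(VV[2],msg_vec) then VV[2][2]++ -> VV[2]=[0, 2, 1, 5]
Event 7: SEND 0->3: VV[0][0]++ -> VV[0]=[2, 0, 0, 1], msg_vec=[2, 0, 0, 1]; VV[3]=max(VV[3],msg_vec) then VV[3][3]++ -> VV[3]=[2, 2, 0, 6]
Event 8: SEND 2->3: VV[2][2]++ -> VV[2]=[0, 2, 2, 5], msg_vec=[0, 2, 2, 5]; VV[3]=max(VV[3],msg_vec) then VV[3][3]++ -> VV[3]=[2, 2, 2, 7]
Event 9: LOCAL 2: VV[2][2]++ -> VV[2]=[0, 2, 3, 5]
Event 6 stamp: [0, 2, 0, 5]
Event 8 stamp: [0, 2, 2, 5]
[0, 2, 0, 5] <= [0, 2, 2, 5]? True
[0, 2, 2, 5] <= [0, 2, 0, 5]? False
Relation: before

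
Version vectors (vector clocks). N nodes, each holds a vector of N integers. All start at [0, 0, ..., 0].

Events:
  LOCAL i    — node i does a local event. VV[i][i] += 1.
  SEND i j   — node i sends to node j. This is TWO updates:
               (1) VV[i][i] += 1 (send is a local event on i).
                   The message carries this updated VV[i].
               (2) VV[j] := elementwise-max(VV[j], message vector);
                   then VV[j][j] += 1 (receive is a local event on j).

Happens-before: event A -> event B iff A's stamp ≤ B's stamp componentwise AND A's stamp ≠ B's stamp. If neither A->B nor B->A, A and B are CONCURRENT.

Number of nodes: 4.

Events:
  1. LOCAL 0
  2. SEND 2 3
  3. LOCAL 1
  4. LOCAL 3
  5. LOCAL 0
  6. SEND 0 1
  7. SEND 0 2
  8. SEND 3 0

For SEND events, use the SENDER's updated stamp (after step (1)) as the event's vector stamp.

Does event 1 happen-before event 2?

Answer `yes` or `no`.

Answer: no

Derivation:
Initial: VV[0]=[0, 0, 0, 0]
Initial: VV[1]=[0, 0, 0, 0]
Initial: VV[2]=[0, 0, 0, 0]
Initial: VV[3]=[0, 0, 0, 0]
Event 1: LOCAL 0: VV[0][0]++ -> VV[0]=[1, 0, 0, 0]
Event 2: SEND 2->3: VV[2][2]++ -> VV[2]=[0, 0, 1, 0], msg_vec=[0, 0, 1, 0]; VV[3]=max(VV[3],msg_vec) then VV[3][3]++ -> VV[3]=[0, 0, 1, 1]
Event 3: LOCAL 1: VV[1][1]++ -> VV[1]=[0, 1, 0, 0]
Event 4: LOCAL 3: VV[3][3]++ -> VV[3]=[0, 0, 1, 2]
Event 5: LOCAL 0: VV[0][0]++ -> VV[0]=[2, 0, 0, 0]
Event 6: SEND 0->1: VV[0][0]++ -> VV[0]=[3, 0, 0, 0], msg_vec=[3, 0, 0, 0]; VV[1]=max(VV[1],msg_vec) then VV[1][1]++ -> VV[1]=[3, 2, 0, 0]
Event 7: SEND 0->2: VV[0][0]++ -> VV[0]=[4, 0, 0, 0], msg_vec=[4, 0, 0, 0]; VV[2]=max(VV[2],msg_vec) then VV[2][2]++ -> VV[2]=[4, 0, 2, 0]
Event 8: SEND 3->0: VV[3][3]++ -> VV[3]=[0, 0, 1, 3], msg_vec=[0, 0, 1, 3]; VV[0]=max(VV[0],msg_vec) then VV[0][0]++ -> VV[0]=[5, 0, 1, 3]
Event 1 stamp: [1, 0, 0, 0]
Event 2 stamp: [0, 0, 1, 0]
[1, 0, 0, 0] <= [0, 0, 1, 0]? False. Equal? False. Happens-before: False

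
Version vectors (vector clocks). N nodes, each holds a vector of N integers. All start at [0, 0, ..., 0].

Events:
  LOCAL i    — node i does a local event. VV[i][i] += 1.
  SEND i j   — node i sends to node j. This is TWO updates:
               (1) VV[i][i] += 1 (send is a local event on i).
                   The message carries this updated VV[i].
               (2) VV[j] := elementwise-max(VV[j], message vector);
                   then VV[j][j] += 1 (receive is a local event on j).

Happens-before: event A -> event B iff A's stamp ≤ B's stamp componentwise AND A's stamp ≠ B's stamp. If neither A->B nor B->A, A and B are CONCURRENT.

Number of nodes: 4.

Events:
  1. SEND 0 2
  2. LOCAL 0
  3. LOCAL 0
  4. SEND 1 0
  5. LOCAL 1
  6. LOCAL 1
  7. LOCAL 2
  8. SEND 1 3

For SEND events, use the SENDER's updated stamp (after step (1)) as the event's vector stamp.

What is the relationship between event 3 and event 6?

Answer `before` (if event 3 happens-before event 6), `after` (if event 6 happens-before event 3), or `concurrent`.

Initial: VV[0]=[0, 0, 0, 0]
Initial: VV[1]=[0, 0, 0, 0]
Initial: VV[2]=[0, 0, 0, 0]
Initial: VV[3]=[0, 0, 0, 0]
Event 1: SEND 0->2: VV[0][0]++ -> VV[0]=[1, 0, 0, 0], msg_vec=[1, 0, 0, 0]; VV[2]=max(VV[2],msg_vec) then VV[2][2]++ -> VV[2]=[1, 0, 1, 0]
Event 2: LOCAL 0: VV[0][0]++ -> VV[0]=[2, 0, 0, 0]
Event 3: LOCAL 0: VV[0][0]++ -> VV[0]=[3, 0, 0, 0]
Event 4: SEND 1->0: VV[1][1]++ -> VV[1]=[0, 1, 0, 0], msg_vec=[0, 1, 0, 0]; VV[0]=max(VV[0],msg_vec) then VV[0][0]++ -> VV[0]=[4, 1, 0, 0]
Event 5: LOCAL 1: VV[1][1]++ -> VV[1]=[0, 2, 0, 0]
Event 6: LOCAL 1: VV[1][1]++ -> VV[1]=[0, 3, 0, 0]
Event 7: LOCAL 2: VV[2][2]++ -> VV[2]=[1, 0, 2, 0]
Event 8: SEND 1->3: VV[1][1]++ -> VV[1]=[0, 4, 0, 0], msg_vec=[0, 4, 0, 0]; VV[3]=max(VV[3],msg_vec) then VV[3][3]++ -> VV[3]=[0, 4, 0, 1]
Event 3 stamp: [3, 0, 0, 0]
Event 6 stamp: [0, 3, 0, 0]
[3, 0, 0, 0] <= [0, 3, 0, 0]? False
[0, 3, 0, 0] <= [3, 0, 0, 0]? False
Relation: concurrent

Answer: concurrent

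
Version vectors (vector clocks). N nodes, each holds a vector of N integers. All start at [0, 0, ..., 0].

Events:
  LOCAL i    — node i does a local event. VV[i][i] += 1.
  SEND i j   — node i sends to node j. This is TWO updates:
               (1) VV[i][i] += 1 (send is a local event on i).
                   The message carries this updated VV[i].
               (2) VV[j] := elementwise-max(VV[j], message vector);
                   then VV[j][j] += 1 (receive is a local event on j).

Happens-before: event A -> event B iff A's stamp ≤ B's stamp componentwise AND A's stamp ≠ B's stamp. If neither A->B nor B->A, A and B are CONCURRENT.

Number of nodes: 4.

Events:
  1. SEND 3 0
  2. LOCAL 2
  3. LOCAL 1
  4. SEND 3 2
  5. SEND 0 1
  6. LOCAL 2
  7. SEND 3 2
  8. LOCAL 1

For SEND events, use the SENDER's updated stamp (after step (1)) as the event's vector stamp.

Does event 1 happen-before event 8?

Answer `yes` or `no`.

Answer: yes

Derivation:
Initial: VV[0]=[0, 0, 0, 0]
Initial: VV[1]=[0, 0, 0, 0]
Initial: VV[2]=[0, 0, 0, 0]
Initial: VV[3]=[0, 0, 0, 0]
Event 1: SEND 3->0: VV[3][3]++ -> VV[3]=[0, 0, 0, 1], msg_vec=[0, 0, 0, 1]; VV[0]=max(VV[0],msg_vec) then VV[0][0]++ -> VV[0]=[1, 0, 0, 1]
Event 2: LOCAL 2: VV[2][2]++ -> VV[2]=[0, 0, 1, 0]
Event 3: LOCAL 1: VV[1][1]++ -> VV[1]=[0, 1, 0, 0]
Event 4: SEND 3->2: VV[3][3]++ -> VV[3]=[0, 0, 0, 2], msg_vec=[0, 0, 0, 2]; VV[2]=max(VV[2],msg_vec) then VV[2][2]++ -> VV[2]=[0, 0, 2, 2]
Event 5: SEND 0->1: VV[0][0]++ -> VV[0]=[2, 0, 0, 1], msg_vec=[2, 0, 0, 1]; VV[1]=max(VV[1],msg_vec) then VV[1][1]++ -> VV[1]=[2, 2, 0, 1]
Event 6: LOCAL 2: VV[2][2]++ -> VV[2]=[0, 0, 3, 2]
Event 7: SEND 3->2: VV[3][3]++ -> VV[3]=[0, 0, 0, 3], msg_vec=[0, 0, 0, 3]; VV[2]=max(VV[2],msg_vec) then VV[2][2]++ -> VV[2]=[0, 0, 4, 3]
Event 8: LOCAL 1: VV[1][1]++ -> VV[1]=[2, 3, 0, 1]
Event 1 stamp: [0, 0, 0, 1]
Event 8 stamp: [2, 3, 0, 1]
[0, 0, 0, 1] <= [2, 3, 0, 1]? True. Equal? False. Happens-before: True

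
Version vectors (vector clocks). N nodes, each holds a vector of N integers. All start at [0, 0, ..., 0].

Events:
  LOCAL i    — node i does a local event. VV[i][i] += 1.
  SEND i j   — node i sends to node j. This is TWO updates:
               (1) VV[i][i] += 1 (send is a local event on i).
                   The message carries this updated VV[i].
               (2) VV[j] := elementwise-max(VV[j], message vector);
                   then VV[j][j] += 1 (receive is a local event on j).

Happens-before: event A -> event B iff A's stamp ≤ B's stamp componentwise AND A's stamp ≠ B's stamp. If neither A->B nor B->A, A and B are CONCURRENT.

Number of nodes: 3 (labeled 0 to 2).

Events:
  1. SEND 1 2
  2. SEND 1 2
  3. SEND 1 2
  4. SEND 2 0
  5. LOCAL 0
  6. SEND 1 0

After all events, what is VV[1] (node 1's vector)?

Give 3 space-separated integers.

Initial: VV[0]=[0, 0, 0]
Initial: VV[1]=[0, 0, 0]
Initial: VV[2]=[0, 0, 0]
Event 1: SEND 1->2: VV[1][1]++ -> VV[1]=[0, 1, 0], msg_vec=[0, 1, 0]; VV[2]=max(VV[2],msg_vec) then VV[2][2]++ -> VV[2]=[0, 1, 1]
Event 2: SEND 1->2: VV[1][1]++ -> VV[1]=[0, 2, 0], msg_vec=[0, 2, 0]; VV[2]=max(VV[2],msg_vec) then VV[2][2]++ -> VV[2]=[0, 2, 2]
Event 3: SEND 1->2: VV[1][1]++ -> VV[1]=[0, 3, 0], msg_vec=[0, 3, 0]; VV[2]=max(VV[2],msg_vec) then VV[2][2]++ -> VV[2]=[0, 3, 3]
Event 4: SEND 2->0: VV[2][2]++ -> VV[2]=[0, 3, 4], msg_vec=[0, 3, 4]; VV[0]=max(VV[0],msg_vec) then VV[0][0]++ -> VV[0]=[1, 3, 4]
Event 5: LOCAL 0: VV[0][0]++ -> VV[0]=[2, 3, 4]
Event 6: SEND 1->0: VV[1][1]++ -> VV[1]=[0, 4, 0], msg_vec=[0, 4, 0]; VV[0]=max(VV[0],msg_vec) then VV[0][0]++ -> VV[0]=[3, 4, 4]
Final vectors: VV[0]=[3, 4, 4]; VV[1]=[0, 4, 0]; VV[2]=[0, 3, 4]

Answer: 0 4 0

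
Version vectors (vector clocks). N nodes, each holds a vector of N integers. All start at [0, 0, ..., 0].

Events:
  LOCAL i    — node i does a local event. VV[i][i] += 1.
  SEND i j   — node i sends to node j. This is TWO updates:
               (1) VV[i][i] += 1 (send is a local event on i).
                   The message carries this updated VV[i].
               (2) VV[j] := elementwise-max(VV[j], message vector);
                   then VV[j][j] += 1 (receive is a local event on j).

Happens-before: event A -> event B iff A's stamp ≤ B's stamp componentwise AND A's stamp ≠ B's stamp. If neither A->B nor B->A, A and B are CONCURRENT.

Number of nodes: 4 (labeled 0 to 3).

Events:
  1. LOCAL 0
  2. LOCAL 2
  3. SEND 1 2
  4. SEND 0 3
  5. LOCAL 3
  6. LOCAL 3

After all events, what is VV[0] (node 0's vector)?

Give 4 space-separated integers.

Initial: VV[0]=[0, 0, 0, 0]
Initial: VV[1]=[0, 0, 0, 0]
Initial: VV[2]=[0, 0, 0, 0]
Initial: VV[3]=[0, 0, 0, 0]
Event 1: LOCAL 0: VV[0][0]++ -> VV[0]=[1, 0, 0, 0]
Event 2: LOCAL 2: VV[2][2]++ -> VV[2]=[0, 0, 1, 0]
Event 3: SEND 1->2: VV[1][1]++ -> VV[1]=[0, 1, 0, 0], msg_vec=[0, 1, 0, 0]; VV[2]=max(VV[2],msg_vec) then VV[2][2]++ -> VV[2]=[0, 1, 2, 0]
Event 4: SEND 0->3: VV[0][0]++ -> VV[0]=[2, 0, 0, 0], msg_vec=[2, 0, 0, 0]; VV[3]=max(VV[3],msg_vec) then VV[3][3]++ -> VV[3]=[2, 0, 0, 1]
Event 5: LOCAL 3: VV[3][3]++ -> VV[3]=[2, 0, 0, 2]
Event 6: LOCAL 3: VV[3][3]++ -> VV[3]=[2, 0, 0, 3]
Final vectors: VV[0]=[2, 0, 0, 0]; VV[1]=[0, 1, 0, 0]; VV[2]=[0, 1, 2, 0]; VV[3]=[2, 0, 0, 3]

Answer: 2 0 0 0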